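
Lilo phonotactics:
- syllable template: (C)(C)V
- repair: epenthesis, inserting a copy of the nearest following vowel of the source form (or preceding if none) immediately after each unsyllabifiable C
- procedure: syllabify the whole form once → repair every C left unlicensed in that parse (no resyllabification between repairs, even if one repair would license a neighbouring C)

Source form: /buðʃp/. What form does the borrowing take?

buðuʃupu

Under (C)(C)V, the unsyllabifiable consonants are /ð/, /ʃ/, /p/ (no codas are permitted; onsets may contain at most 2 consonants).
Inserting the epenthetic vowel yields /ð/ → /ðu/, /ʃ/ → /ʃu/, /p/ → /pu/.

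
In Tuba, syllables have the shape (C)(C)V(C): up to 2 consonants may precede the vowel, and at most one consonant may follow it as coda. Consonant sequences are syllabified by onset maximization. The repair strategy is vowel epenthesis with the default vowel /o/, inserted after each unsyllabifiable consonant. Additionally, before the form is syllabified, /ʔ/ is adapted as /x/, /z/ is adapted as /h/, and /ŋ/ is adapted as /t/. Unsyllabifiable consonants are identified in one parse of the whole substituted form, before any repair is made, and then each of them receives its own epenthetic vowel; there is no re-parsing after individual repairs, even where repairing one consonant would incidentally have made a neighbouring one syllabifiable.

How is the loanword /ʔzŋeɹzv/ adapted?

xohteɹhovo

Substitution: /ʔ/ → /x/, /z/ → /h/, /ŋ/ → /t/, giving /xhteɹhv/.
Under (C)(C)V(C), the unsyllabifiable consonants are /x/, /h/, /v/ (at most one coda consonant is licensed; onsets may contain at most 2 consonants).
Inserting the epenthetic vowel yields /x/ → /xo/, /h/ → /ho/, /v/ → /vo/.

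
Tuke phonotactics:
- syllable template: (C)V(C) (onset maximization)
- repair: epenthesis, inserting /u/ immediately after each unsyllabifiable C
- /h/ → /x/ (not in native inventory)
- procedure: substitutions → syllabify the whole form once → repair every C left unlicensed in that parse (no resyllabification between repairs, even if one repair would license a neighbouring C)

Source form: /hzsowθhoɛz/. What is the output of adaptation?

Substitution: /h/ → /x/, giving /xzsowθxoɛz/.
Syllabifying with onset maximization leaves /x/, /z/, /θ/ stranded (at most one coda consonant is licensed; onsets are limited to one consonant).
Inserting the epenthetic vowel yields /x/ → /xu/, /z/ → /zu/, /θ/ → /θu/.

xuzusowθuxoɛz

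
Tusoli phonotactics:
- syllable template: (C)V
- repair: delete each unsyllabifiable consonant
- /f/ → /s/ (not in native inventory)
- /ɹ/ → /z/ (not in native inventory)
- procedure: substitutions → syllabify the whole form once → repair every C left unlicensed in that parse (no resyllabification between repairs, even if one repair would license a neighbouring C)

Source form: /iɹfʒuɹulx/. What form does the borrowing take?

iʒuzu

Substitution: /ɹ/ → /z/, /f/ → /s/, giving /izsʒuzulx/.
Syllabifying with onset maximization leaves /z/, /s/, /l/, /x/ stranded (no codas are permitted; onsets are limited to one consonant).
Each unlicensed consonant is deleted: /z/, /s/, /l/, /x/.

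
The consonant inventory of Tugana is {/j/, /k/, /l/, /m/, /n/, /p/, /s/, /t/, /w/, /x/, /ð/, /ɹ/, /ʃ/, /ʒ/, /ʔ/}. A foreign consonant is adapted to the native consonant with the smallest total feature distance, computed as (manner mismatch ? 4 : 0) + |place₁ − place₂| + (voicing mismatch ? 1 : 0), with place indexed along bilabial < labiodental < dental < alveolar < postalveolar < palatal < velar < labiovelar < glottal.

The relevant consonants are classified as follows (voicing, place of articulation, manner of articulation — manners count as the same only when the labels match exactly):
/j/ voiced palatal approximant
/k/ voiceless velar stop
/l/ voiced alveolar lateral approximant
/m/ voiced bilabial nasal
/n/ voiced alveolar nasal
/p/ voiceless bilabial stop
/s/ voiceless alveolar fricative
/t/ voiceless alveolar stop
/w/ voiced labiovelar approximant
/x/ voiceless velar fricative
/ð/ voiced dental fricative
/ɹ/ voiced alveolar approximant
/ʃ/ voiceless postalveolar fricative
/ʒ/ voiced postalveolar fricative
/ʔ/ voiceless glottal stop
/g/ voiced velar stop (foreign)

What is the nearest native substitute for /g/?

k

/k/ is closest: same manner (stop), place distance 0 (velar→velar), voicing differs (+1); total 1. Next closest is /ʔ/ at distance 3.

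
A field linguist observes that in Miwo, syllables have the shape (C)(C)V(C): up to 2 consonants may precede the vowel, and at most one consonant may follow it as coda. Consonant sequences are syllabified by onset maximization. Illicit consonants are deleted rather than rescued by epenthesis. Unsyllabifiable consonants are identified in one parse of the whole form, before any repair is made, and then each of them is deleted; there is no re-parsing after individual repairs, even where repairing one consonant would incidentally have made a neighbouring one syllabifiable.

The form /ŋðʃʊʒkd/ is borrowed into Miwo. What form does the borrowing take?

The consonants /ŋ/, /k/, /d/ cannot be parsed into a legal (C)(C)V(C) syllable (at most one coda consonant is licensed; onsets may contain at most 2 consonants).
Deleting the stranded consonants removes /ŋ/, /k/, /d/.

ðʃʊʒ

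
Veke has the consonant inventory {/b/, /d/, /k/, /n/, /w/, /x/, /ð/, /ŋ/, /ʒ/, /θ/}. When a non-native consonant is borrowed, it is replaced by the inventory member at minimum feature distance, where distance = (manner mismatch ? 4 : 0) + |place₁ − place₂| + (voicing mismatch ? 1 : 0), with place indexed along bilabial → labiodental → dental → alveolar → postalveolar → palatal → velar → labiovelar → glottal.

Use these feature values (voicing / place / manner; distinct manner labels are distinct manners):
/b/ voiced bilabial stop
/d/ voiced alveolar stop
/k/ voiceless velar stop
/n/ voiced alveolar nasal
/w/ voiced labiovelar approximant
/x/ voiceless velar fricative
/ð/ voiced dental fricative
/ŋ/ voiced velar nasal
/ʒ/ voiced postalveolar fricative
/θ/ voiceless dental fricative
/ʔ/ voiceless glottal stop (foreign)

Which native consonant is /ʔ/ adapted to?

k

/k/ is closest: same manner (stop), place distance 2 (glottal→velar), same voicing; total 2. Next closest is /d/ at distance 6.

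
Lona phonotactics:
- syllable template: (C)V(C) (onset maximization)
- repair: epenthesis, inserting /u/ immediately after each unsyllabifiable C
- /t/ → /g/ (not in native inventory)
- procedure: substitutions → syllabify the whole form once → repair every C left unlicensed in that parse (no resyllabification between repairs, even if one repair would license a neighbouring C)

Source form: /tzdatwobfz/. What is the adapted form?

Substitution: /t/ → /g/, giving /gzdagwobfz/.
The consonants /g/, /z/, /f/, /z/ cannot be parsed into a legal (C)V(C) syllable (at most one coda consonant is licensed; onsets are limited to one consonant).
Inserting the epenthetic vowel yields /g/ → /gu/, /z/ → /zu/, /f/ → /fu/, /z/ → /zu/.

guzudagwobfuzu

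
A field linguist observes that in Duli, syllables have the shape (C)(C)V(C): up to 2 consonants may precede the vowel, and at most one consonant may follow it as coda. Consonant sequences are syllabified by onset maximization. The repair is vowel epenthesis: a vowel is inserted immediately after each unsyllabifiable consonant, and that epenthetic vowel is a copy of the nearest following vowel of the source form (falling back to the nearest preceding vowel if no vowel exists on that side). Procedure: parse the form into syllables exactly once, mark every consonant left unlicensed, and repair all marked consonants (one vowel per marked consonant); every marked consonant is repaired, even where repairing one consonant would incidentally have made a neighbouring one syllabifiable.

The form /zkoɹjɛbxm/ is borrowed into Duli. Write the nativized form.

zkoɹjɛbxɛmɛ

Syllabifying with onset maximization leaves /x/, /m/ stranded (at most one coda consonant is licensed; onsets may contain at most 2 consonants).
Inserting the epenthetic vowel yields /x/ → /xɛ/, /m/ → /mɛ/.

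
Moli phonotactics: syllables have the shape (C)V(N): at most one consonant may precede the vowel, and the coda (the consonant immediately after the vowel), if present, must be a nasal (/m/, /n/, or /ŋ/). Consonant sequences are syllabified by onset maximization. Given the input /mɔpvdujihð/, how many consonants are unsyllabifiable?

4

Syllabifying with onset maximization leaves /p/, /v/, /h/, /ð/ stranded (only a nasal (/m/, /n/, or /ŋ/) is licensed in coda position; onsets are limited to one consonant).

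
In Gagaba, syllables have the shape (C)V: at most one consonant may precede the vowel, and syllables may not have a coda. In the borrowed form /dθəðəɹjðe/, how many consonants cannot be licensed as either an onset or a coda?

3

Syllabifying with onset maximization leaves /d/, /ɹ/, /j/ stranded (no codas are permitted; onsets are limited to one consonant).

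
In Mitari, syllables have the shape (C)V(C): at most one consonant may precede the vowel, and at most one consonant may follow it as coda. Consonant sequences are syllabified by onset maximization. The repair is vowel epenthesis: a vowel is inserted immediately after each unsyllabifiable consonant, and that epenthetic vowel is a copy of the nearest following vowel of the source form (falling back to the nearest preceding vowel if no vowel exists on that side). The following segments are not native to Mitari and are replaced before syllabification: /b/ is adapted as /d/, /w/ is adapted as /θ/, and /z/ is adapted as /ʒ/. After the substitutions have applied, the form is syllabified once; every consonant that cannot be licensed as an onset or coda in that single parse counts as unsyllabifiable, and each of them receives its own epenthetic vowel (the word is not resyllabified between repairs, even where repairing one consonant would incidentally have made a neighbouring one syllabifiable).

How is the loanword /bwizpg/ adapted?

diθiʒpigi

Substitution: /b/ → /d/, /w/ → /θ/, /z/ → /ʒ/, giving /dθiʒpg/.
The consonants /d/, /p/, /g/ cannot be parsed into a legal (C)V(C) syllable (at most one coda consonant is licensed; onsets are limited to one consonant).
Epenthesis after each stranded consonant: /d/ → /di/, /p/ → /pi/, /g/ → /gi/.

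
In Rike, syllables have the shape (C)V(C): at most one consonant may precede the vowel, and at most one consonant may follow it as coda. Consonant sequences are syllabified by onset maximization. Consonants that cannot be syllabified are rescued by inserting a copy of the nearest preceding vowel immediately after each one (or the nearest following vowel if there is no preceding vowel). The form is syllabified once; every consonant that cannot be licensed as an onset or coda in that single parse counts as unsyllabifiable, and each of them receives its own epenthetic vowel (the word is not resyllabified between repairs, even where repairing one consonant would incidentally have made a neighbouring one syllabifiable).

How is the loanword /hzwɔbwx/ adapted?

Syllabifying with onset maximization leaves /h/, /z/, /w/, /x/ stranded (at most one coda consonant is licensed; onsets are limited to one consonant).
Inserting the epenthetic vowel yields /h/ → /hɔ/, /z/ → /zɔ/, /w/ → /wɔ/, /x/ → /xɔ/.

hɔzɔwɔbwɔxɔ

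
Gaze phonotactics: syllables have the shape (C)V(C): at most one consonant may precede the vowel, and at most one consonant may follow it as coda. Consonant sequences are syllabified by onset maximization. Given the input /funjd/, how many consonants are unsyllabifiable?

The consonants /j/, /d/ cannot be parsed into a legal (C)V(C) syllable (at most one coda consonant is licensed; onsets are limited to one consonant).

2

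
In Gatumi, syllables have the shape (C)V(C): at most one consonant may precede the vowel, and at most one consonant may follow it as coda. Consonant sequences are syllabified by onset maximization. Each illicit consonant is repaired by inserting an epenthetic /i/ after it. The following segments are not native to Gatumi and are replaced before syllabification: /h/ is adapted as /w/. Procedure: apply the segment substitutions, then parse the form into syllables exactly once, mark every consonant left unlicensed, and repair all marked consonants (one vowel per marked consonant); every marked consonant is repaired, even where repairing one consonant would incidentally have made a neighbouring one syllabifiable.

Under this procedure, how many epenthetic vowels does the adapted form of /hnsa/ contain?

2

After substitution the input is /wnsa/.
The unsyllabifiable consonants are /w/, /n/; each receives one epenthetic vowel.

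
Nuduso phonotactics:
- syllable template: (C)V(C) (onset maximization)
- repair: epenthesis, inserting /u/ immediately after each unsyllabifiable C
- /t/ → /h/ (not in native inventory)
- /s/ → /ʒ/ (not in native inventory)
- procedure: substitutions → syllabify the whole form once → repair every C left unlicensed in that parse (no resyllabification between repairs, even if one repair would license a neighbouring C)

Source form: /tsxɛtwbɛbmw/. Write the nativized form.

Substitution: /t/ → /h/, /s/ → /ʒ/, giving /hʒxɛhwbɛbmw/.
Syllabifying with onset maximization leaves /h/, /ʒ/, /w/, /m/, /w/ stranded (at most one coda consonant is licensed; onsets are limited to one consonant).
Inserting the epenthetic vowel yields /h/ → /hu/, /ʒ/ → /ʒu/, /w/ → /wu/, /m/ → /mu/, /w/ → /wu/.

huʒuxɛhwubɛbmuwu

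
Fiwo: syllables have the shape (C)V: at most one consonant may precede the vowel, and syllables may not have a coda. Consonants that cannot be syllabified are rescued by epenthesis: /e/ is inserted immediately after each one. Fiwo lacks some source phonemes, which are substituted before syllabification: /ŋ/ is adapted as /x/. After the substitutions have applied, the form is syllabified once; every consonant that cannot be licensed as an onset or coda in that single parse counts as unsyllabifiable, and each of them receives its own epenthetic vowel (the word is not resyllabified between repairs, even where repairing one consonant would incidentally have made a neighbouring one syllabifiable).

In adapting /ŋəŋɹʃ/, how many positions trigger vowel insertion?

3

After substitution the input is /xəxɹʃ/.
The unsyllabifiable consonants are /x/, /ɹ/, /ʃ/; each receives one epenthetic vowel.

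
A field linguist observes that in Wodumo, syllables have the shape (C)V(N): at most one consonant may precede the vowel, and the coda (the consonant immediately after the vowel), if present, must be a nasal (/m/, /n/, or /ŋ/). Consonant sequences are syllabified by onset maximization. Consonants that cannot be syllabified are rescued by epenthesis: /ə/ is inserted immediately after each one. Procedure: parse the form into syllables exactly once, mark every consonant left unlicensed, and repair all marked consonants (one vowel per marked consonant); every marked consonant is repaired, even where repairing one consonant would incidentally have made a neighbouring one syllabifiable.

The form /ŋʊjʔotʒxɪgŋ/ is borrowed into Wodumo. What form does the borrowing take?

Syllabifying with onset maximization leaves /j/, /t/, /ʒ/, /g/, /ŋ/ stranded (only a nasal (/m/, /n/, or /ŋ/) is licensed in coda position; onsets are limited to one consonant).
Inserting the epenthetic vowel yields /j/ → /jə/, /t/ → /tə/, /ʒ/ → /ʒə/, /g/ → /gə/, /ŋ/ → /ŋə/.

ŋʊjəʔotəʒəxɪgəŋə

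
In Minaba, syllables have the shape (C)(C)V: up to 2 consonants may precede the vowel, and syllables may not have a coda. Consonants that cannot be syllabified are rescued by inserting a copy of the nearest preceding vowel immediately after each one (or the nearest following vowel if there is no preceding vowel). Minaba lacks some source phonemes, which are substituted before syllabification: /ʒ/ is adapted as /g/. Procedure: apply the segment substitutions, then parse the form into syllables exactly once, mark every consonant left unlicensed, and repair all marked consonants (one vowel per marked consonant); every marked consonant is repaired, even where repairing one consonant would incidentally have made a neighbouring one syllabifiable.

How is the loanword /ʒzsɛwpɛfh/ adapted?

gɛzsɛwpɛfɛhɛ

Substitution: /ʒ/ → /g/, giving /gzsɛwpɛfh/.
Syllabifying with onset maximization leaves /g/, /f/, /h/ stranded (no codas are permitted; onsets may contain at most 2 consonants).
Epenthesis after each stranded consonant: /g/ → /gɛ/, /f/ → /fɛ/, /h/ → /hɛ/.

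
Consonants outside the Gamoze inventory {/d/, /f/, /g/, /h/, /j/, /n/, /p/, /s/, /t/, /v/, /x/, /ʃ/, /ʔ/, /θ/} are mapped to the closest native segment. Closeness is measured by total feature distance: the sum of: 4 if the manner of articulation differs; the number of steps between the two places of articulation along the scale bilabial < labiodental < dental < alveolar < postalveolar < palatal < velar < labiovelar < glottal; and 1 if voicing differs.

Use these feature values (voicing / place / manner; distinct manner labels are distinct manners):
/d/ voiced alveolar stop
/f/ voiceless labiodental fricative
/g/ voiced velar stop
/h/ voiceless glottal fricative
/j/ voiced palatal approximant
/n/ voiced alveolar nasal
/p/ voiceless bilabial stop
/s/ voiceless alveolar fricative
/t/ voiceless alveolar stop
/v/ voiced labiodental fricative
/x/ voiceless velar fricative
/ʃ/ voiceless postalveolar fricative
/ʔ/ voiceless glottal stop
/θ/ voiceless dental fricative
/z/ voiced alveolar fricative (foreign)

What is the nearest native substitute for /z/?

s

/s/ is closest: same manner (fricative), place distance 0 (alveolar→alveolar), voicing differs (+1); total 1. Next closest is /v/ at distance 2.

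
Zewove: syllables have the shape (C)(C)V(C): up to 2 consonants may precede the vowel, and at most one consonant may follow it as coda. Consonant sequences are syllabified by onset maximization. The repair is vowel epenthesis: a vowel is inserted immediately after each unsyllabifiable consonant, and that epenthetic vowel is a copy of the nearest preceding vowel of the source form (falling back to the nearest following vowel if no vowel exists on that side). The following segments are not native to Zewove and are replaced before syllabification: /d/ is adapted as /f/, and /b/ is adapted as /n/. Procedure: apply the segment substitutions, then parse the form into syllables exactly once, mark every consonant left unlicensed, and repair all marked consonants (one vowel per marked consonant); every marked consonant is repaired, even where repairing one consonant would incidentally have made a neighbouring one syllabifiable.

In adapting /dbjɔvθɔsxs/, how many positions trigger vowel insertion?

After substitution the input is /fnjɔvθɔsxs/.
The unsyllabifiable consonants are /f/, /x/, /s/; each receives one epenthetic vowel.

3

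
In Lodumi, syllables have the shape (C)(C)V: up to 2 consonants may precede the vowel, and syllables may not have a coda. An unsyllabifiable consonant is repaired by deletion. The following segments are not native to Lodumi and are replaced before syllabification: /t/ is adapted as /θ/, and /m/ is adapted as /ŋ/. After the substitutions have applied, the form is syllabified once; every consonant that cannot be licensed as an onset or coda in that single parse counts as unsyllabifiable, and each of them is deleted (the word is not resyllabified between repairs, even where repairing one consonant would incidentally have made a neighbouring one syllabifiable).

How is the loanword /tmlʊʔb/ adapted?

Substitution: /t/ → /θ/, /m/ → /ŋ/, giving /θŋlʊʔb/.
Under (C)(C)V, the unsyllabifiable consonants are /θ/, /ʔ/, /b/ (no codas are permitted; onsets may contain at most 2 consonants).
Deleting the stranded consonants removes /θ/, /ʔ/, /b/.

ŋlʊ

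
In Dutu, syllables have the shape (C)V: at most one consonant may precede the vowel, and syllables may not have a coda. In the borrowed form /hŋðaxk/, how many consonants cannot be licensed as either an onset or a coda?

4

The consonants /h/, /ŋ/, /x/, /k/ cannot be parsed into a legal (C)V syllable (no codas are permitted; onsets are limited to one consonant).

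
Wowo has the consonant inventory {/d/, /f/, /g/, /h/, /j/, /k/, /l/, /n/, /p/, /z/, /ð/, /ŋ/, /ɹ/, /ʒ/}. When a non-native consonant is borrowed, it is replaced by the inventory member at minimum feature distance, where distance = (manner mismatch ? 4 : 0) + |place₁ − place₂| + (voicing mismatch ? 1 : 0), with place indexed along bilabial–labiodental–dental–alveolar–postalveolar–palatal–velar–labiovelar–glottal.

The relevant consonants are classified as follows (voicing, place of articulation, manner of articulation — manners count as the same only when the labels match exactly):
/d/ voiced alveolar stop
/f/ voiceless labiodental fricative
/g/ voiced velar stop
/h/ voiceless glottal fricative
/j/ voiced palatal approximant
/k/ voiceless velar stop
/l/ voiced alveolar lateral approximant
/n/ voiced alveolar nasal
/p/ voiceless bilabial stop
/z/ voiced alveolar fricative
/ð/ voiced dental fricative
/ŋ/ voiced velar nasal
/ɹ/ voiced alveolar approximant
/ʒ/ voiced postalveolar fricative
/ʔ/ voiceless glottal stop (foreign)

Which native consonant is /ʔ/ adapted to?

/k/ is closest: same manner (stop), place distance 2 (glottal→velar), same voicing; total 2. Next closest is /g/ at distance 3.

k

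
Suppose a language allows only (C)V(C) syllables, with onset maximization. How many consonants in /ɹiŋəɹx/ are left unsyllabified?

The consonants /x/ cannot be parsed into a legal (C)V(C) syllable (at most one coda consonant is licensed; onsets are limited to one consonant).

1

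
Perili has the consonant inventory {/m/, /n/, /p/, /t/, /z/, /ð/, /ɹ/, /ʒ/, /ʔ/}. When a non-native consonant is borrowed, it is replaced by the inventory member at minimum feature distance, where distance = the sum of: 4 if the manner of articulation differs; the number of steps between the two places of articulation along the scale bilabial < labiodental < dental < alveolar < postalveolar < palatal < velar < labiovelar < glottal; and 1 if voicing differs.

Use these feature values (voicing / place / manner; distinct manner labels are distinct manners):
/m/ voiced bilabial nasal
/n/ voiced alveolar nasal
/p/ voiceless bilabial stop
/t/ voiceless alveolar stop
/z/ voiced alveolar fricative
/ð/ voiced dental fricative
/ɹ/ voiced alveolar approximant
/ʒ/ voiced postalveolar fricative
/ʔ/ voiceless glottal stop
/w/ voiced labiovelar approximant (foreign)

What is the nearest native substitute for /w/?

ɹ

/ɹ/ is closest: same manner (approximant), place distance 4 (labiovelar→alveolar), same voicing; total 4. Next closest is /ʔ/ at distance 6.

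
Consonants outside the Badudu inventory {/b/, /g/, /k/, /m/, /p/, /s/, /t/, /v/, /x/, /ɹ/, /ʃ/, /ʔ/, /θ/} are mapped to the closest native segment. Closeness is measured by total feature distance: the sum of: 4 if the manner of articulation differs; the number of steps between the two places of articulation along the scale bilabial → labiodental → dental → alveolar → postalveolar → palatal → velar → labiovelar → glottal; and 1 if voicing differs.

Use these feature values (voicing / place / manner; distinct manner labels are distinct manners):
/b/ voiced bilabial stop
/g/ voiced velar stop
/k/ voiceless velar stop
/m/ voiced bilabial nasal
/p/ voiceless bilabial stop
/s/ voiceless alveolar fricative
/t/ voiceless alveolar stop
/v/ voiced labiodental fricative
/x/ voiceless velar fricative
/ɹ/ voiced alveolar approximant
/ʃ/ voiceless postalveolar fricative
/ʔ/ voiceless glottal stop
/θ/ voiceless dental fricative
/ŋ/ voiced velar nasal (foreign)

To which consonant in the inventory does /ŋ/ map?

g

/g/ is closest: manner differs (nasal→stop, +4), place distance 0 (velar→velar), same voicing; total 4. Next closest is /k/ at distance 5.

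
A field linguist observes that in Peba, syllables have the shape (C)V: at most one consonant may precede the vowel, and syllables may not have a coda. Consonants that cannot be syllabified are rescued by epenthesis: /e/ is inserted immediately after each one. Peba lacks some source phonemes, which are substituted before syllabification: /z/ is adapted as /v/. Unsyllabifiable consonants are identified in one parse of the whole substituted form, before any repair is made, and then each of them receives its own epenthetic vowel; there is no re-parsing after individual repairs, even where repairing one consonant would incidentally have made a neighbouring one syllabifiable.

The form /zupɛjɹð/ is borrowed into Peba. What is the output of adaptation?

Substitution: /z/ → /v/, giving /vupɛjɹð/.
Under (C)V, the unsyllabifiable consonants are /j/, /ɹ/, /ð/ (no codas are permitted; onsets are limited to one consonant).
Each unlicensed consonant becomes the onset of a new syllable: /j/ → /je/, /ɹ/ → /ɹe/, /ð/ → /ðe/.

vupɛjeɹeðe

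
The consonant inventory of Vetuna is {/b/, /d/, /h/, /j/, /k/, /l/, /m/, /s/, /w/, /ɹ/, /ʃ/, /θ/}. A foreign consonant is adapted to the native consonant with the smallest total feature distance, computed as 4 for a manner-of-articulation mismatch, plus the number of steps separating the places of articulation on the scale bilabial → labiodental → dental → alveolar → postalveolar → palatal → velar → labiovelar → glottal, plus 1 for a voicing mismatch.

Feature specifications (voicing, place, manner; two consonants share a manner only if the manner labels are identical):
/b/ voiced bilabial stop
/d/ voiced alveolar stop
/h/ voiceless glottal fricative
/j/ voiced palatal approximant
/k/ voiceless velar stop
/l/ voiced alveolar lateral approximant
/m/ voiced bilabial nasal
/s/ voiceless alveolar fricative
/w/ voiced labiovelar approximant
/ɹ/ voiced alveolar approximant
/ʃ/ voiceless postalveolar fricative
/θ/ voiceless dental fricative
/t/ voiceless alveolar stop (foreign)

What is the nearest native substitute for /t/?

d

/d/ is closest: same manner (stop), place distance 0 (alveolar→alveolar), voicing differs (+1); total 1. Next closest is /k/ at distance 3.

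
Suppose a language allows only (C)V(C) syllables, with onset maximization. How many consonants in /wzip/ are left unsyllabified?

The consonants /w/ cannot be parsed into a legal (C)V(C) syllable (at most one coda consonant is licensed; onsets are limited to one consonant).

1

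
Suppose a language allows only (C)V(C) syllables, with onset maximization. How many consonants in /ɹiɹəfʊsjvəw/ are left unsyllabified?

Under (C)V(C), the unsyllabifiable consonants are /j/ (at most one coda consonant is licensed; onsets are limited to one consonant).

1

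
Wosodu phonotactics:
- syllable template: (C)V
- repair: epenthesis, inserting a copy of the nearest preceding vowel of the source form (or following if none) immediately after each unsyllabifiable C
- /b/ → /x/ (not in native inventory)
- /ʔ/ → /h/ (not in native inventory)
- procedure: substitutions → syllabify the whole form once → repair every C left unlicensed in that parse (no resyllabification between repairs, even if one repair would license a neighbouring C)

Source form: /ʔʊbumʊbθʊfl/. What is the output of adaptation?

hʊxumʊxʊθʊfʊlʊ

Substitution: /ʔ/ → /h/, /b/ → /x/, giving /hʊxumʊxθʊfl/.
Syllabifying with onset maximization leaves /x/, /f/, /l/ stranded (no codas are permitted; onsets are limited to one consonant).
Each unlicensed consonant becomes the onset of a new syllable: /x/ → /xʊ/, /f/ → /fʊ/, /l/ → /lʊ/.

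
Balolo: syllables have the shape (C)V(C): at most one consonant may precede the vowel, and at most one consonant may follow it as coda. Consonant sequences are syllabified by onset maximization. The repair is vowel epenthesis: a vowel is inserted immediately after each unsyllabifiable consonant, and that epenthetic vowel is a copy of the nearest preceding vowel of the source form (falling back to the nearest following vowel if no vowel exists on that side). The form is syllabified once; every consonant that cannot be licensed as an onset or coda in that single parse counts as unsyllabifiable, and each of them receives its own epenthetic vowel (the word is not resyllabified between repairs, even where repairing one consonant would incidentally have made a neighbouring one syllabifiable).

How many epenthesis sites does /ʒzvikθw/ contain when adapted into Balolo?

The unsyllabifiable consonants are /ʒ/, /z/, /θ/, /w/; each receives one epenthetic vowel.

4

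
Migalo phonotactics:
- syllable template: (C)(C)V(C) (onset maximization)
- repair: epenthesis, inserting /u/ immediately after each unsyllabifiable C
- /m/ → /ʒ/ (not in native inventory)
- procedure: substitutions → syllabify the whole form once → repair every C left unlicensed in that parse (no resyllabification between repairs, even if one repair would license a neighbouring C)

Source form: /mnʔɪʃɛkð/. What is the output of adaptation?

ʒunʔɪʃɛkðu

Substitution: /m/ → /ʒ/, giving /ʒnʔɪʃɛkð/.
Syllabifying with onset maximization leaves /ʒ/, /ð/ stranded (at most one coda consonant is licensed; onsets may contain at most 2 consonants).
Epenthesis after each stranded consonant: /ʒ/ → /ʒu/, /ð/ → /ðu/.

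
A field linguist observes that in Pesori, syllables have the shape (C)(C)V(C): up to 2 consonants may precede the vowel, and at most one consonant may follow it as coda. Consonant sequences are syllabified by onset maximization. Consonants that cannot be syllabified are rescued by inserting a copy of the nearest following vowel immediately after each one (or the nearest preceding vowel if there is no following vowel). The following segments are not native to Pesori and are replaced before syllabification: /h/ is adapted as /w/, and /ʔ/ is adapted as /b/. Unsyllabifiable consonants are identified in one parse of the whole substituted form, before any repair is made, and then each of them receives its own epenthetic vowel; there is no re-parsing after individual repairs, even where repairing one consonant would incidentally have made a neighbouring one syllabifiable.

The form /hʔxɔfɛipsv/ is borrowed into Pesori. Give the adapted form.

wɔbxɔfɛipsivi

Substitution: /h/ → /w/, /ʔ/ → /b/, giving /wbxɔfɛipsv/.
Under (C)(C)V(C), the unsyllabifiable consonants are /w/, /s/, /v/ (at most one coda consonant is licensed; onsets may contain at most 2 consonants).
Each unlicensed consonant becomes the onset of a new syllable: /w/ → /wɔ/, /s/ → /si/, /v/ → /vi/.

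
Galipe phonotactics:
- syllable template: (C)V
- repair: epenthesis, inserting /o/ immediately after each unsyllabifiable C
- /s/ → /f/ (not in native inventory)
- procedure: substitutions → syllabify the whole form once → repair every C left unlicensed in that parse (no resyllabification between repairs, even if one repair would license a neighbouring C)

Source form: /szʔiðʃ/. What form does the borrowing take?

fozoʔiðoʃo

Substitution: /s/ → /f/, giving /fzʔiðʃ/.
Syllabifying with onset maximization leaves /f/, /z/, /ð/, /ʃ/ stranded (no codas are permitted; onsets are limited to one consonant).
Epenthesis after each stranded consonant: /f/ → /fo/, /z/ → /zo/, /ð/ → /ðo/, /ʃ/ → /ʃo/.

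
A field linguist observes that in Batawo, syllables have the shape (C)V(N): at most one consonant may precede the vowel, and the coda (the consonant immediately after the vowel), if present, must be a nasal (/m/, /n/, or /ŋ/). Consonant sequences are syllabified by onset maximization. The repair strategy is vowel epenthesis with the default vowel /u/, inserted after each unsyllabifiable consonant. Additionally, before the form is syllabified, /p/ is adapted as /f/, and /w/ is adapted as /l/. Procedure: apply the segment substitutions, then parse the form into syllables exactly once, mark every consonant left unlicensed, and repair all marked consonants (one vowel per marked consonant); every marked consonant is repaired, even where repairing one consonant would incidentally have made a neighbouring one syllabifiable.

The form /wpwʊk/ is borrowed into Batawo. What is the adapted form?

Substitution: /w/ → /l/, /p/ → /f/, giving /lflʊk/.
Under (C)V(N), the unsyllabifiable consonants are /l/, /f/, /k/ (only a nasal (/m/, /n/, or /ŋ/) is licensed in coda position; onsets are limited to one consonant).
Each unlicensed consonant becomes the onset of a new syllable: /l/ → /lu/, /f/ → /fu/, /k/ → /ku/.

lufulʊku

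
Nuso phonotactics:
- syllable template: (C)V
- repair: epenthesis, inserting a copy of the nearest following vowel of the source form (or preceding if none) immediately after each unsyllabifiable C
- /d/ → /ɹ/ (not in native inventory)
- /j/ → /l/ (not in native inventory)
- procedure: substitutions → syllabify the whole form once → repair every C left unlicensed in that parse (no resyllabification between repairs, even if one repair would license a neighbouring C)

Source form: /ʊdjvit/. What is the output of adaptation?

Substitution: /d/ → /ɹ/, /j/ → /l/, giving /ʊɹlvit/.
Syllabifying with onset maximization leaves /ɹ/, /l/, /t/ stranded (no codas are permitted; onsets are limited to one consonant).
Epenthesis after each stranded consonant: /ɹ/ → /ɹi/, /l/ → /li/, /t/ → /ti/.

ʊɹiliviti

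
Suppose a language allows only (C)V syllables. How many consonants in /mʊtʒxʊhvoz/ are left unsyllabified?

4

Under (C)V, the unsyllabifiable consonants are /t/, /ʒ/, /h/, /z/ (no codas are permitted; onsets are limited to one consonant).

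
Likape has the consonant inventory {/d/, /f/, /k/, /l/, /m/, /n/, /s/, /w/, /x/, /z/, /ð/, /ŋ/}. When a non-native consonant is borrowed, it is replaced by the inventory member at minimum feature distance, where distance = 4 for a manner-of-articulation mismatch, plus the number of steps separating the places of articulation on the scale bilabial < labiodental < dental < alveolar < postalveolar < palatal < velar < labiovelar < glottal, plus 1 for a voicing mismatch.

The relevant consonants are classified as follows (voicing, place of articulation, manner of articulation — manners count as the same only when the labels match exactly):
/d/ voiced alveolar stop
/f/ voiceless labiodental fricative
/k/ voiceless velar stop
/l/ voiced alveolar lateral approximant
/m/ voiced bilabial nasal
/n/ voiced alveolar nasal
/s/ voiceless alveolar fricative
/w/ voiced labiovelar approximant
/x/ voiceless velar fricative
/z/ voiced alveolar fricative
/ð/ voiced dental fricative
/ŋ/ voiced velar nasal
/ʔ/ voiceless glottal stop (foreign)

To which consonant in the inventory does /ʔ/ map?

/k/ is closest: same manner (stop), place distance 2 (glottal→velar), same voicing; total 2. Next closest is /d/ at distance 6.

k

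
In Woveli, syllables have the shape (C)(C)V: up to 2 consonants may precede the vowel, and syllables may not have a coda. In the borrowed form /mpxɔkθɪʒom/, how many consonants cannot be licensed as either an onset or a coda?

2

Syllabifying with onset maximization leaves /m/, /m/ stranded (no codas are permitted; onsets may contain at most 2 consonants).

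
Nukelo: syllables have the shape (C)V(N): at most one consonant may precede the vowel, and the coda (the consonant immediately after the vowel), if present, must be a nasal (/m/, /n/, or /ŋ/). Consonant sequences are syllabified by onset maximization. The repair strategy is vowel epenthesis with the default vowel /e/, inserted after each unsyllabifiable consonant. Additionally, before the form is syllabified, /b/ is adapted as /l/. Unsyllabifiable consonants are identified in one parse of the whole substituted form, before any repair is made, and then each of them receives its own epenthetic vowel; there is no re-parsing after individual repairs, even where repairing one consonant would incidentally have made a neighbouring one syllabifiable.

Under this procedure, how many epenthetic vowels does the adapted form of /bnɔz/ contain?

After substitution the input is /lnɔz/.
The unsyllabifiable consonants are /l/, /z/; each receives one epenthetic vowel.

2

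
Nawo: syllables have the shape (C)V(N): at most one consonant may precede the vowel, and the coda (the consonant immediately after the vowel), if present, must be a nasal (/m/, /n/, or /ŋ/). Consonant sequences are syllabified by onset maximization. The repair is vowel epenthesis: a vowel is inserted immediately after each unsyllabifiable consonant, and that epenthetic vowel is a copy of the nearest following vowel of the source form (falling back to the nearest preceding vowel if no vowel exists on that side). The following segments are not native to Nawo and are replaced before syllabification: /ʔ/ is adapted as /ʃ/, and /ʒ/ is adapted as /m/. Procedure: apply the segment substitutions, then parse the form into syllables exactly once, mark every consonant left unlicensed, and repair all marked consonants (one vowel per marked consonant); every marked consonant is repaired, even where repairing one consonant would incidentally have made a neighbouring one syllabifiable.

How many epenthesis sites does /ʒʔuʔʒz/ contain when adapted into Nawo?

After substitution the input is /mʃuʃmz/.
The unsyllabifiable consonants are /m/, /ʃ/, /m/, /z/; each receives one epenthetic vowel.

4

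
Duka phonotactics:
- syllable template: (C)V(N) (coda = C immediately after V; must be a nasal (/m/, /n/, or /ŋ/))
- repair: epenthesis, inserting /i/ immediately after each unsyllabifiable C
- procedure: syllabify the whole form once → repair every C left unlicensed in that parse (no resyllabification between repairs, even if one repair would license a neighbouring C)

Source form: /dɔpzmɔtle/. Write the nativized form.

dɔpizimɔtile

Under (C)V(N), the unsyllabifiable consonants are /p/, /z/, /t/ (only a nasal (/m/, /n/, or /ŋ/) is licensed in coda position; onsets are limited to one consonant).
Each unlicensed consonant becomes the onset of a new syllable: /p/ → /pi/, /z/ → /zi/, /t/ → /ti/.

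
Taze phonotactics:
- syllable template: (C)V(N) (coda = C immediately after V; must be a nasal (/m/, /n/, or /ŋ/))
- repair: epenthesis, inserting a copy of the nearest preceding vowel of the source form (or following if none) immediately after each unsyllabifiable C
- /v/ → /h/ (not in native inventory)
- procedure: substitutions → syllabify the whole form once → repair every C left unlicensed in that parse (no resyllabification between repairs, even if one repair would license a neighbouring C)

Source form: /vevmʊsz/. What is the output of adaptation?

hehemʊsʊzʊ

Substitution: /v/ → /h/, giving /hehmʊsz/.
The consonants /h/, /s/, /z/ cannot be parsed into a legal (C)V(N) syllable (only a nasal (/m/, /n/, or /ŋ/) is licensed in coda position; onsets are limited to one consonant).
Epenthesis after each stranded consonant: /h/ → /he/, /s/ → /sʊ/, /z/ → /zʊ/.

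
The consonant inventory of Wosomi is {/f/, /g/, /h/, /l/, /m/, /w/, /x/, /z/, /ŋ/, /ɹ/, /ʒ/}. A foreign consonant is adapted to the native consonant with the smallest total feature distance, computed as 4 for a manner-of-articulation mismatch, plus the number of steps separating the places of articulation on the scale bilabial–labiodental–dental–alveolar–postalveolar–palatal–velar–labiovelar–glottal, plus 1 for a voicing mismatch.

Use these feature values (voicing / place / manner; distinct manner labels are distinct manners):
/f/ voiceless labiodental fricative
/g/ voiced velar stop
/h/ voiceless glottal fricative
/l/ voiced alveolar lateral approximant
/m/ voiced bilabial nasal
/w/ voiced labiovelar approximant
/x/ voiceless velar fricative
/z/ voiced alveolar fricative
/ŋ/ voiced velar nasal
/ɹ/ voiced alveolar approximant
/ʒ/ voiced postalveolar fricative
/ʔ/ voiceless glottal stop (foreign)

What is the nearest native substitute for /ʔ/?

g

/g/ is closest: same manner (stop), place distance 2 (glottal→velar), voicing differs (+1); total 3. Next closest is /h/ at distance 4.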